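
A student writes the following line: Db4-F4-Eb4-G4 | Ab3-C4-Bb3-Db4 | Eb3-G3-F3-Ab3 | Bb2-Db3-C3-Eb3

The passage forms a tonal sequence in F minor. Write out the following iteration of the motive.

F2 Ab2 G2 Bb2

Taking 4-note groups, the heads are Db4, Ab3, Eb3, Bb2: the pattern moves down a 4th.
So cell 5 is F2 Ab2 G2 Bb2.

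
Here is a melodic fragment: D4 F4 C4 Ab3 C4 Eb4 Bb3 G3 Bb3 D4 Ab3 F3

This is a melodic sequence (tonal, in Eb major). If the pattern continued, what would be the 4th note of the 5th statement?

Grouping in 4s, the 4th note of each cell is Ab3, G3, F3.
Extending down a 2nd: Eb3 → D3.

D3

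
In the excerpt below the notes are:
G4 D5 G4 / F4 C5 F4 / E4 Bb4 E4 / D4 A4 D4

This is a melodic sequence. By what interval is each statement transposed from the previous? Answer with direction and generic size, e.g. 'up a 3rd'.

down a 2nd

With a 3-note motive the entries are G4, F4, E4, D4, each down a 2nd from the previous.
From G4 to F4: down a 2nd.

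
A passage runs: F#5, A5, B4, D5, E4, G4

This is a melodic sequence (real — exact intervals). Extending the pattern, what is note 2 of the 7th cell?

Grouping in 2s, the 2nd note of each cell is A5, D5, G4.
Each moves down a 5th. Continuing: C4 → F3 → Bb2 → Eb2.

Eb2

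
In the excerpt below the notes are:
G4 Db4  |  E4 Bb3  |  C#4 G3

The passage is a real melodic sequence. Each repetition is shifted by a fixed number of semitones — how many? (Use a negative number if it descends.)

The 2-note cells begin on G4, E4, C#4 — each down a 3rd from the last.
G4 to E4 spans -3 semitones.

-3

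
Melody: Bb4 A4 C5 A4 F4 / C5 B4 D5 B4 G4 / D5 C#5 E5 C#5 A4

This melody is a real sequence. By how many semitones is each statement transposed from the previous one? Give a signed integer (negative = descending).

2

The 5-note cells begin on Bb4, C5, D5 — each up a 2nd from the last.
Counting half-steps from Bb4 to C5: 2.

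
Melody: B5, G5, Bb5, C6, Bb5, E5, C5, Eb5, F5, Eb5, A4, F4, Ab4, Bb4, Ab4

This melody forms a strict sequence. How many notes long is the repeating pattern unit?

5

Try groups of 5 (3 cells in 15 notes):
B5 G5 Bb5 C6 Bb5 | E5 C5 Eb5 F5 Eb5 | A4 F4 Ab4 Bb4 Ab4
Each cell is the previous one down a 5th — so the unit is 5 notes.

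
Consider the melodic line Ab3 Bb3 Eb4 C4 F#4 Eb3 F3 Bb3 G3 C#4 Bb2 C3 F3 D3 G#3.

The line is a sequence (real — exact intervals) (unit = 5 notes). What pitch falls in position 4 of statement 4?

A2

With 5-note cells, note 4 of each statement runs C4, G3, D3.
Each moves down a 4th; the next is A2.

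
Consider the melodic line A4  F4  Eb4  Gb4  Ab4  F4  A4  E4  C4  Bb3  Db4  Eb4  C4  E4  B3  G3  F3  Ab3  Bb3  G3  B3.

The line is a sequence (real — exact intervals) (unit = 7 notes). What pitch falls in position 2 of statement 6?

E2

With 7-note cells, note 2 of each statement runs F4, C4, G3.
Each moves down a 4th. Continuing: D3 → A2 → E2.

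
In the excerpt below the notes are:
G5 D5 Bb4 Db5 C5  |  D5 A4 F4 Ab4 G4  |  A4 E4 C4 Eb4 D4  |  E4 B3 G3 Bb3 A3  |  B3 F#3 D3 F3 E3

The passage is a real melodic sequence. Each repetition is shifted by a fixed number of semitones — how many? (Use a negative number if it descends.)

-5

With a 5-note motive the entries are G5, D5, A4, E4, B3, each down a 4th from the previous.
Counting half-steps from G5 to D5: -5.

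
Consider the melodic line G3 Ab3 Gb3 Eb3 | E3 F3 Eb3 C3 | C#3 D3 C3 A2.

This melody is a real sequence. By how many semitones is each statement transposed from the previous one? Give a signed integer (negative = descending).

The 4-note cells begin on G3, E3, C#3 — each down a 3rd from the last.
Counting half-steps from G3 to E3: -3.

-3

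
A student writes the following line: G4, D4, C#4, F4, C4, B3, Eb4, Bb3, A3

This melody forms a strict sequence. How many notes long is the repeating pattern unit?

3

Try groups of 3 (3 cells in 9 notes):
G4 D4 C#4 | F4 C4 B3 | Eb4 Bb3 A3
Each cell is the previous one down a 2nd — so the unit is 3 notes.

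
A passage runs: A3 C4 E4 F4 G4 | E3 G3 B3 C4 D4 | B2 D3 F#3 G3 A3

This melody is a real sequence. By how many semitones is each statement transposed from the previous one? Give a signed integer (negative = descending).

Taking 5-note groups, the heads are A3, E3, B2: the pattern moves down a 4th.
A3→E3 is 52 − 57 = -5 semitones.

-5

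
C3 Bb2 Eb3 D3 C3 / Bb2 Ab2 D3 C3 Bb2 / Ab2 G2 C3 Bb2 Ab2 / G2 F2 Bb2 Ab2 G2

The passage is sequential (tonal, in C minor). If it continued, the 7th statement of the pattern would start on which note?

With a 5-note motive the entries are C3, Bb2, Ab2, G2, each down a 2nd from the previous.
Extending the heads down a 2nd: F2 → Eb2 → D2.

D2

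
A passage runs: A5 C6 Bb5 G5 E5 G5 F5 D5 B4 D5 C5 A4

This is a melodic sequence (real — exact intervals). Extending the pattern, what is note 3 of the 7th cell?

E3

The unit is 4 notes. Position-3 pitches of the 3 shown cells: Bb5, F5, C5.
Carrying that down a 4th forward: G4 → D4 → A3 → E3.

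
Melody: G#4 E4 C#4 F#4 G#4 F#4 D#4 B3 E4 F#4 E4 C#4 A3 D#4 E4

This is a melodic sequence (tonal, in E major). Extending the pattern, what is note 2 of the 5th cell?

A3

With 5-note cells, note 2 of each statement runs E4, D#4, C#4.
Extending down a 2nd: B3 → A3.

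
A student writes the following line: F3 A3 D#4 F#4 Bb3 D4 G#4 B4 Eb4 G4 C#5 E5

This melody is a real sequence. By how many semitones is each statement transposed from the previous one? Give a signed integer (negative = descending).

The 4-note cells begin on F3, Bb3, Eb4 — each up a 4th from the last.
Counting half-steps from F3 to Bb3: 5.

5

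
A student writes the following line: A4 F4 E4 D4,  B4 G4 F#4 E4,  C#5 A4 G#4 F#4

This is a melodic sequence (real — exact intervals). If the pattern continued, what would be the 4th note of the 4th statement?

Grouping in 4s, the 4th note of each cell is D4, E4, F#4.
Each moves up a 2nd; the next is G#4.

G#4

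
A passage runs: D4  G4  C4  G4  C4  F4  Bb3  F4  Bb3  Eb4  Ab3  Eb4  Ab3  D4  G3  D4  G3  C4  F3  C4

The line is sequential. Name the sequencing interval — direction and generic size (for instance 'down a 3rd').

The 4-note cells begin on D4, C4, Bb3, Ab3, G3 — each down a 2nd from the last.
From D4 to C4: down a 2nd.

down a 2nd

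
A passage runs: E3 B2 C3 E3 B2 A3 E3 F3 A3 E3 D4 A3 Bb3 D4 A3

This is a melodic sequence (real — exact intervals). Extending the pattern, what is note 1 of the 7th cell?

Bb5

The unit is 5 notes. Position-1 pitches of the 3 shown cells: E3, A3, D4.
Carrying that up a 4th forward: G4 → C5 → F5 → Bb5.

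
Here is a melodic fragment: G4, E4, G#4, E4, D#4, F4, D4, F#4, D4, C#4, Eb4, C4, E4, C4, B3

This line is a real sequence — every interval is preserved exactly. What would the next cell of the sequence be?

Taking 5-note groups, the heads are G4, F4, Eb4: the pattern moves down a 2nd.
Statement 4 starts on Db4 and keeps the same exact contour: Db4 Bb3 D4 Bb3 A3.

Db4 Bb3 D4 Bb3 A3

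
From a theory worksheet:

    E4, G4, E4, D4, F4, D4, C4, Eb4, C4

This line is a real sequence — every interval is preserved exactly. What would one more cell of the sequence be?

With a 3-note motive the entries are E4, D4, C4, each down a 2nd from the previous.
From Bb3 the exact shape gives Bb3 Db4 Bb3.

Bb3 Db4 Bb3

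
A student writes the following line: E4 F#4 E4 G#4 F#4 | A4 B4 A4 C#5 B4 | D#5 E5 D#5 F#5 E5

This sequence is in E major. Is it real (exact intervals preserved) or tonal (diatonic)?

Every note is diatonic to E major.
Cell 1 has +2 semitones from note 1 to 2, but cell 3 has +1 — the interval quality changes while the contour stays the same, which is the hallmark of a tonal sequence.

tonal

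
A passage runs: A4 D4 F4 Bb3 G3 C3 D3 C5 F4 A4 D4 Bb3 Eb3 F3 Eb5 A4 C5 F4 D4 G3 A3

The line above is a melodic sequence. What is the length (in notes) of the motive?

7

21 notes total. Splitting into 3 groups of 7:
A4 D4 F4 Bb3 G3 C3 D3 | C5 F4 A4 D4 Bb3 Eb3 F3 | Eb5 A4 C5 F4 D4 G3 A3
That's a consistent up a 3rd shift per cell, and no other grouping gives one.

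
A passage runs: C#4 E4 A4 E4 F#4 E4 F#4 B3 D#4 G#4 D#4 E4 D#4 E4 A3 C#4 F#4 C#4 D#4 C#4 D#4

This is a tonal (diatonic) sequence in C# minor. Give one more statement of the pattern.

Unit = 7 notes; the statements start on C#4, B3, A3, moving down a 2nd each time.
From G#3 the diatonic shape gives G#3 B3 E4 B3 C#4 B3 C#4.

G#3 B3 E4 B3 C#4 B3 C#4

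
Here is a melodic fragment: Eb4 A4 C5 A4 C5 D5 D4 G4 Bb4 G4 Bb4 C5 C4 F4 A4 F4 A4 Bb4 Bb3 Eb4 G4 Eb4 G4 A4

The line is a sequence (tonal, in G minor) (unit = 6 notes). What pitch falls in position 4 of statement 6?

C4

The unit is 6 notes. Position-4 pitches of the 4 shown cells: A4, G4, F4, Eb4.
Extending down a 2nd: D4 → C4.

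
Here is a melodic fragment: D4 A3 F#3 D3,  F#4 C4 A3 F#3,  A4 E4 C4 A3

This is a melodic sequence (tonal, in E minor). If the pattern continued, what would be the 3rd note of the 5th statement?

The unit is 4 notes. Position-3 pitches of the 3 shown cells: F#3, A3, C4.
Extending up a 3rd: E4 → G4.

G4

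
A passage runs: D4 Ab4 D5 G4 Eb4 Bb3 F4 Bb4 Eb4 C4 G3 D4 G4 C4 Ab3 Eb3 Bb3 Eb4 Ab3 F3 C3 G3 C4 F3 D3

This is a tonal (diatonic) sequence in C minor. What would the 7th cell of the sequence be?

The 5-note cells begin on D4, Bb3, G3, Eb3, C3 — each down a 3rd from the last.
Continuing the starts: Ab2 → F2.
From F2 the diatonic shape gives F2 C3 F3 Bb2 G2.

F2 C3 F3 Bb2 G2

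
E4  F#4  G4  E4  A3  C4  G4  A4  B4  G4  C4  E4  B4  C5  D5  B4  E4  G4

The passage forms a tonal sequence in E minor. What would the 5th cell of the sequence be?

F#5 G5 A5 F#5 B4 D5

The 6-note cells begin on E4, G4, B4 — each up a 3rd from the last.
Continuing the starts: D5 → F#5.
From F#5 the diatonic shape gives F#5 G5 A5 F#5 B4 D5.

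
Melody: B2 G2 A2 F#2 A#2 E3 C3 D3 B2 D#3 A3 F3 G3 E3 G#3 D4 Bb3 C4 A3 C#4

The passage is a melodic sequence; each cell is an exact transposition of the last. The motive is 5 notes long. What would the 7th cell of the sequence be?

Unit = 5 notes; the statements start on B2, E3, A3, D4, moving up a 4th each time.
Extending up a 4th: G4 → C5 → F5.
From F5 the exact shape gives F5 Db5 Eb5 C5 E5.

F5 Db5 Eb5 C5 E5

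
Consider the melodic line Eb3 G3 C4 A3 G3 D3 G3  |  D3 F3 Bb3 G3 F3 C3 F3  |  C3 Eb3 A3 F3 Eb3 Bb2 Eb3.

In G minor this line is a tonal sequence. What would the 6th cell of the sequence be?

The 7-note cells begin on Eb3, D3, C3 — each down a 2nd from the last.
Extending down a 2nd: Bb2 → A2 → G2.
Statement 6 starts on G2 and keeps the same diatonic contour: G2 Bb2 Eb3 C3 Bb2 F2 Bb2.

G2 Bb2 Eb3 C3 Bb2 F2 Bb2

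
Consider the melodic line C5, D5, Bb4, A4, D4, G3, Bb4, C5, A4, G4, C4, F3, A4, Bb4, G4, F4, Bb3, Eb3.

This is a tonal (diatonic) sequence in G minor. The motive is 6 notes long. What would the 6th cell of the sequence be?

Eb4 F4 D4 C4 F3 Bb2

Taking 6-note groups, the heads are C5, Bb4, A4: the pattern moves down a 2nd.
Extending down a 2nd: G4 → F4 → Eb4.
So cell 6 is Eb4 F4 D4 C4 F3 Bb2.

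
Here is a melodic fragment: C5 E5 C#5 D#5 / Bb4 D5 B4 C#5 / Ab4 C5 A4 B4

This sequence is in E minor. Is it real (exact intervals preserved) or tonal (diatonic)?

Each cell has the same semitone pattern (4, -3, 2) — intervals are preserved exactly.
And C#5 lies outside E minor, so the sequence is real rather than tonal.

real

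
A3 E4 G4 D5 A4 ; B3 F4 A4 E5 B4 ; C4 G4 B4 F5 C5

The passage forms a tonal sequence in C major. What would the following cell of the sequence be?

D4 A4 C5 G5 D5

The 5-note cells begin on A3, B3, C4 — each up a 2nd from the last.
So cell 4 is D4 A4 C5 G5 D5.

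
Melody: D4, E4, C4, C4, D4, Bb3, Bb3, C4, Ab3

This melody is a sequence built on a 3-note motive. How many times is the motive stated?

3

9 notes in groups of 3 gives 9/3 = 3 statements.
Starts: D4, C4, Bb3 — each down a 2nd.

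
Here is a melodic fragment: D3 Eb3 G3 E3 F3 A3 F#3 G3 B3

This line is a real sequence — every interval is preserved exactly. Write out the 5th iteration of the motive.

A#3 B3 D#4

With a 3-note motive the entries are D3, E3, F#3, each up a 2nd from the previous.
Extending up a 2nd: G#3 → A#3.
So cell 5 is A#3 B3 D#4.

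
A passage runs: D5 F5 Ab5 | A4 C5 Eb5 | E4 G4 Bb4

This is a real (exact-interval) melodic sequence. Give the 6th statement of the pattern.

Unit = 3 notes; the statements start on D5, A4, E4, moving down a 4th each time.
Continuing the starts: B3 → F#3 → C#3.
From C#3 the exact shape gives C#3 E3 G3.

C#3 E3 G3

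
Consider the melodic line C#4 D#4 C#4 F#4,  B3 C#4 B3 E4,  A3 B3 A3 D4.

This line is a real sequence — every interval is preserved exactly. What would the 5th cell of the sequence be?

F3 G3 F3 Bb3

Unit = 4 notes; the statements start on C#4, B3, A3, moving down a 2nd each time.
Extending down a 2nd: G3 → F3.
From F3 the exact shape gives F3 G3 F3 Bb3.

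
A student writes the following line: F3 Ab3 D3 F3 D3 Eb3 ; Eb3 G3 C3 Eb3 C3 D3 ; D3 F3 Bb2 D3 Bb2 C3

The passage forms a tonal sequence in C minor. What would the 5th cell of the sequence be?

Bb2 D3 G2 Bb2 G2 Ab2

Taking 6-note groups, the heads are F3, Eb3, D3: the pattern moves down a 2nd.
Carrying on: C3 → Bb2.
So cell 5 is Bb2 D3 G2 Bb2 G2 Ab2.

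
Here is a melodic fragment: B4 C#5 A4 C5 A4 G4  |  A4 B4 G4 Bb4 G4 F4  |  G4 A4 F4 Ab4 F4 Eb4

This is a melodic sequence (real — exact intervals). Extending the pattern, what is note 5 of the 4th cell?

The unit is 6 notes. Position-5 pitches of the 3 shown cells: A4, G4, F4.
From F4, down a 2nd gives Eb4.

Eb4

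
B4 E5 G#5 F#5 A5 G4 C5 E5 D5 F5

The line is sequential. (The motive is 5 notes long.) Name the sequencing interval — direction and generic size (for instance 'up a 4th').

down a 3rd

The 5-note cells begin on B4, G4 — each down a 3rd from the last.
From B4 to G4: down a 3rd.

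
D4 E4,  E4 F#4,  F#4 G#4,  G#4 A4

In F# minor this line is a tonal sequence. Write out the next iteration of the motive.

A4 B4

With a 2-note motive the entries are D4, E4, F#4, G#4, each up a 2nd from the previous.
Statement 5 starts on A4 and keeps the same diatonic contour: A4 B4.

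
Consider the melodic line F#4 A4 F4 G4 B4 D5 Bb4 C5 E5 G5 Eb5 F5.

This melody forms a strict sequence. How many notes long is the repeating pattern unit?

There are 12 notes; a 4-note unit gives 3 cells:
F#4 A4 F4 G4 | B4 D5 Bb4 C5 | E5 G5 Eb5 F5
Each cell is the previous one up a 4th — so the unit is 4 notes.

4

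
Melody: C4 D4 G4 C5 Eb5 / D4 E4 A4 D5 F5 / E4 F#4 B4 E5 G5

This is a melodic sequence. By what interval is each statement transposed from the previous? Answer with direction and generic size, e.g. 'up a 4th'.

With a 5-note motive the entries are C4, D4, E4, each up a 2nd from the previous.
From C4 to D4: up a 2nd.

up a 2nd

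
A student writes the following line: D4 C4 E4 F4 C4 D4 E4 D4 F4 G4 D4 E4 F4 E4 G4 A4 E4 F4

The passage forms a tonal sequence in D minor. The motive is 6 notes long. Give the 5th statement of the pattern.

A4 G4 Bb4 C5 G4 A4

Unit = 6 notes; the statements start on D4, E4, F4, moving up a 2nd each time.
Continuing the starts: G4 → A4.
From A4 the diatonic shape gives A4 G4 Bb4 C5 G4 A4.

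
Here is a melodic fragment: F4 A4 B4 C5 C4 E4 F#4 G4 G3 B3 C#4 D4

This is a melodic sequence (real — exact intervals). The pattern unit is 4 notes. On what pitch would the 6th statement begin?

E2

The 4-note cells begin on F4, C4, G3 — each down a 4th from the last.
Extending the heads down a 4th: D3 → A2 → E2.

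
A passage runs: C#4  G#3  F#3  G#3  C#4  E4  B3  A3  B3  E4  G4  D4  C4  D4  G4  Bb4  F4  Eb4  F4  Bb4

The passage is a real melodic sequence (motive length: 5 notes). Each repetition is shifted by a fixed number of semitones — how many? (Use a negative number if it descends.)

3

Unit = 5 notes; the statements start on C#4, E4, G4, Bb4, moving up a 3rd each time.
C#4→E4 is 64 − 61 = 3 semitones.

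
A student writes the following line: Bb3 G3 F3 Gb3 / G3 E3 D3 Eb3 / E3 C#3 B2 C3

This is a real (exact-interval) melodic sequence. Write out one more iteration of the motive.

C#3 A#2 G#2 A2

With a 4-note motive the entries are Bb3, G3, E3, each down a 3rd from the previous.
From C#3 the exact shape gives C#3 A#2 G#2 A2.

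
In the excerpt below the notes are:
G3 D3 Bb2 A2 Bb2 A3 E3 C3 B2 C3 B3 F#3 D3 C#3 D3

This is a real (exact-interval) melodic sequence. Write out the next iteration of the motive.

C#4 G#3 E3 D#3 E3

Unit = 5 notes; the statements start on G3, A3, B3, moving up a 2nd each time.
Statement 4 starts on C#4 and keeps the same exact contour: C#4 G#3 E3 D#3 E3.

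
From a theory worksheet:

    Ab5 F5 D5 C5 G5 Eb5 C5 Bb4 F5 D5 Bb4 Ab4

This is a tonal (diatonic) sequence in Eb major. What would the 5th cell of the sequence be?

The 4-note cells begin on Ab5, G5, F5 — each down a 2nd from the last.
Carrying on: Eb5 → D5.
From D5 the diatonic shape gives D5 Bb4 G4 F4.

D5 Bb4 G4 F4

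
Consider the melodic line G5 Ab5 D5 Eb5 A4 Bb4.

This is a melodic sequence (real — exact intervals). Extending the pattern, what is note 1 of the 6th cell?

F#3

Grouping in 2s, the 1st note of each cell is G5, D5, A4.
Extending down a 4th: E4 → B3 → F#3.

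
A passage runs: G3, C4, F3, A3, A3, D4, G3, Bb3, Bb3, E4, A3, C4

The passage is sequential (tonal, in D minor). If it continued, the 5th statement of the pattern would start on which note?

D4

With a 4-note motive the entries are G3, A3, Bb3, each up a 2nd from the previous.
Continuing: C4 → D4. Statement 5 starts on D4.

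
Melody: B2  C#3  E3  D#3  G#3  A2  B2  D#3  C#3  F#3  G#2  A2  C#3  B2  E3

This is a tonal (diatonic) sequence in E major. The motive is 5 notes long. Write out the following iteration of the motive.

F#2 G#2 B2 A2 D#3

With a 5-note motive the entries are B2, A2, G#2, each down a 2nd from the previous.
From F#2 the diatonic shape gives F#2 G#2 B2 A2 D#3.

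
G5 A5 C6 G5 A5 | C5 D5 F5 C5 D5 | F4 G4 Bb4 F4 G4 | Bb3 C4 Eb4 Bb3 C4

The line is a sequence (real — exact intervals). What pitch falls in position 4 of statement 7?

Grouping in 5s, the 4th note of each cell is G5, C5, F4, Bb3.
Carrying that down a 5th forward: Eb3 → Ab2 → Db2.

Db2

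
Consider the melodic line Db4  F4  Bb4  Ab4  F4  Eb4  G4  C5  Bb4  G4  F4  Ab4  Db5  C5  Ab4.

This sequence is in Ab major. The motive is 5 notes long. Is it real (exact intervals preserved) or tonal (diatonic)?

tonal

Every note is diatonic to Ab major.
Cell 1 has +4 semitones from note 1 to 2, but cell 3 has +3 — the interval quality changes while the contour stays the same, which is the hallmark of a tonal sequence.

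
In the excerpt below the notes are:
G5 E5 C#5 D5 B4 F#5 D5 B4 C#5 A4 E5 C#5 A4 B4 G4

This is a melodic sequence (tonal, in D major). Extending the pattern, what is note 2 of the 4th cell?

Grouping in 5s, the 2nd note of each cell is E5, D5, C#5.
From C#5, down a 2nd gives B4.

B4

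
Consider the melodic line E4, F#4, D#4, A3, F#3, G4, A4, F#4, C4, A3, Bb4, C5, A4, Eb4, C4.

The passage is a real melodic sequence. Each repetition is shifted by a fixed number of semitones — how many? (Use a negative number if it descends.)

Taking 5-note groups, the heads are E4, G4, Bb4: the pattern moves up a 3rd.
E4→G4 is 67 − 64 = 3 semitones.

3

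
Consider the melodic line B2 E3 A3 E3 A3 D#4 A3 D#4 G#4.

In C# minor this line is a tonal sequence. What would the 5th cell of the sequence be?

The 3-note cells begin on B2, E3, A3 — each up a 4th from the last.
Continuing the starts: D#4 → G#4.
From G#4 the diatonic shape gives G#4 C#5 F#5.

G#4 C#5 F#5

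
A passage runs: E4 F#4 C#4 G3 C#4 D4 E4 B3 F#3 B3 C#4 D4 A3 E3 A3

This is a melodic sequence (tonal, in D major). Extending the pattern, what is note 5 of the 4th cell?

The unit is 5 notes. Position-5 pitches of the 3 shown cells: C#4, B3, A3.
Each moves down a 2nd; the next is G3.

G3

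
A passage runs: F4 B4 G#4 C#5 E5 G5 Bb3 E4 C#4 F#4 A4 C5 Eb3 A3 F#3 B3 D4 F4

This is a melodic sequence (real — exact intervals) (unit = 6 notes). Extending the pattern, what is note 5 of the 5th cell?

C3

The unit is 6 notes. Position-5 pitches of the 3 shown cells: E5, A4, D4.
Extending down a 5th: G3 → C3.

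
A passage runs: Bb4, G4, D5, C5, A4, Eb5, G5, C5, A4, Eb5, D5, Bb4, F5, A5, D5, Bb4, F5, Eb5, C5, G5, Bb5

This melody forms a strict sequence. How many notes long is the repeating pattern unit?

There are 21 notes; a 7-note unit gives 3 cells:
Bb4 G4 D5 C5 A4 Eb5 G5 | C5 A4 Eb5 D5 Bb4 F5 A5 | D5 Bb4 F5 Eb5 C5 G5 Bb5
That's a consistent up a 2nd shift per cell, and no other grouping gives one.

7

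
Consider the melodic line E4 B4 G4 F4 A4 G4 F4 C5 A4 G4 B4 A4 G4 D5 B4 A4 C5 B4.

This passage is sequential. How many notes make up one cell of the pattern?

Try groups of 6 (3 cells in 18 notes):
E4 B4 G4 F4 A4 G4 | F4 C5 A4 G4 B4 A4 | G4 D5 B4 A4 C5 B4
Every group is a transposition up a 2nd of the one before; no shorter unit works.

6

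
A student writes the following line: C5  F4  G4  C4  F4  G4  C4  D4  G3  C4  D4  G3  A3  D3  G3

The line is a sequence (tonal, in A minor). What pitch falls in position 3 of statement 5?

With 5-note cells, note 3 of each statement runs G4, D4, A3.
Extending down a 4th: E3 → B2.

B2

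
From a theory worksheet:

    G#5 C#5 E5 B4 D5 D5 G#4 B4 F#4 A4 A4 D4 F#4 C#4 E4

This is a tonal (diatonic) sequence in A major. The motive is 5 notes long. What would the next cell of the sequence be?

E4 A3 C#4 G#3 B3

The 5-note cells begin on G#5, D5, A4 — each down a 4th from the last.
Statement 4 starts on E4 and keeps the same diatonic contour: E4 A3 C#4 G#3 B3.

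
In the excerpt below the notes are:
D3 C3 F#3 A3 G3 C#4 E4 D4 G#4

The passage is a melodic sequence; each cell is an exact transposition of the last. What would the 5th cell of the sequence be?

Unit = 3 notes; the statements start on D3, A3, E4, moving up a 5th each time.
Extending up a 5th: B4 → F#5.
Statement 5 starts on F#5 and keeps the same exact contour: F#5 E5 A#5.

F#5 E5 A#5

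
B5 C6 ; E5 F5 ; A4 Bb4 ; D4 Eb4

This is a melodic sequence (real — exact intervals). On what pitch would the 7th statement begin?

F2

With a 2-note motive the entries are B5, E5, A4, D4, each down a 5th from the previous.
Extending the heads down a 5th: G3 → C3 → F2.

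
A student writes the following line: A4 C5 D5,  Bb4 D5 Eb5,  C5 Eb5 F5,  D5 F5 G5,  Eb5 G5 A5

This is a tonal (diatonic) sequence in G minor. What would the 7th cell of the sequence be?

Taking 3-note groups, the heads are A4, Bb4, C5, D5, Eb5: the pattern moves up a 2nd.
Extending up a 2nd: F5 → G5.
So cell 7 is G5 Bb5 C6.

G5 Bb5 C6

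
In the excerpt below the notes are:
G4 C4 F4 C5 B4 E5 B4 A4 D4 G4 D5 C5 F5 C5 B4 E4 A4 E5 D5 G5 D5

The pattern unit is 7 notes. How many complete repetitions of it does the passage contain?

3

21 notes in groups of 7 gives 21/7 = 3 statements.
Starts: G4, A4, B4 — each up a 2nd.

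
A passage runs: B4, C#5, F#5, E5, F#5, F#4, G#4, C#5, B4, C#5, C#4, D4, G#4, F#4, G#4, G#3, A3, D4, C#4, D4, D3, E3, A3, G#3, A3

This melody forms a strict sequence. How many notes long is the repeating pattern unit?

25 notes total. Splitting into 5 groups of 5:
B4 C#5 F#5 E5 F#5 | F#4 G#4 C#5 B4 C#5 | C#4 D4 G#4 F#4 G#4 | G#3 A3 D4 C#4 D4 | D3 E3 A3 G#3 A3
Every group is a transposition down a 4th of the one before; no shorter unit works.

5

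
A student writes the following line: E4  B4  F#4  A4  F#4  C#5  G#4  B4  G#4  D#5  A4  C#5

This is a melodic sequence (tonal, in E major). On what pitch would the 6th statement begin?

The 4-note cells begin on E4, F#4, G#4 — each up a 2nd from the last.
Extending the heads up a 2nd: A4 → B4 → C#5.

C#5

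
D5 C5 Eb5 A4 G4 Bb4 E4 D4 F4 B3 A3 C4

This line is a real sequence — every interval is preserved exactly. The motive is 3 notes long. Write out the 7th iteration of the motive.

With a 3-note motive the entries are D5, A4, E4, B3, each down a 4th from the previous.
Carrying on: F#3 → C#3 → G#2.
Statement 7 starts on G#2 and keeps the same exact contour: G#2 F#2 A2.

G#2 F#2 A2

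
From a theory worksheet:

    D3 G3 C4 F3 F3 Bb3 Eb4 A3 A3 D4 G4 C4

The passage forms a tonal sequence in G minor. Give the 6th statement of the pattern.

G4 C5 F5 Bb4

With a 4-note motive the entries are D3, F3, A3, each up a 3rd from the previous.
Continuing the starts: C4 → Eb4 → G4.
So cell 6 is G4 C5 F5 Bb4.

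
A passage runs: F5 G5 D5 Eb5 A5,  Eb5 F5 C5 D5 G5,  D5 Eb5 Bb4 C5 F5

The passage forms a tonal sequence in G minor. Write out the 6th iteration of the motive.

A4 Bb4 F4 G4 C5

The 5-note cells begin on F5, Eb5, D5 — each down a 2nd from the last.
Carrying on: C5 → Bb4 → A4.
So cell 6 is A4 Bb4 F4 G4 C5.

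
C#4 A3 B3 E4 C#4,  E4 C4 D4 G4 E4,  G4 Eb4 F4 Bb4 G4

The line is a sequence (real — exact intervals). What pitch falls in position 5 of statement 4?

Bb4

The unit is 5 notes. Position-5 pitches of the 3 shown cells: C#4, E4, G4.
Each moves up a 3rd; the next is Bb4.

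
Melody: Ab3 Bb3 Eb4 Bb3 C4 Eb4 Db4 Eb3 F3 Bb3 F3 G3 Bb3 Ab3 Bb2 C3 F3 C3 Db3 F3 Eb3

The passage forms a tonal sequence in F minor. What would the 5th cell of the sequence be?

The 7-note cells begin on Ab3, Eb3, Bb2 — each down a 4th from the last.
Extending down a 4th: F2 → C2.
So cell 5 is C2 Db2 G2 Db2 Eb2 G2 F2.

C2 Db2 G2 Db2 Eb2 G2 F2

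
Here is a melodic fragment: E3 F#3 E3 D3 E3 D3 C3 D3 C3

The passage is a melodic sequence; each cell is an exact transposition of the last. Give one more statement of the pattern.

Bb2 C3 Bb2

Taking 3-note groups, the heads are E3, D3, C3: the pattern moves down a 2nd.
So cell 4 is Bb2 C3 Bb2.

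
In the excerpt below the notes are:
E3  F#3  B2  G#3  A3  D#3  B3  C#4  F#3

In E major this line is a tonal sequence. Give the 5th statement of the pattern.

With a 3-note motive the entries are E3, G#3, B3, each up a 3rd from the previous.
Extending up a 3rd: D#4 → F#4.
From F#4 the diatonic shape gives F#4 G#4 C#4.

F#4 G#4 C#4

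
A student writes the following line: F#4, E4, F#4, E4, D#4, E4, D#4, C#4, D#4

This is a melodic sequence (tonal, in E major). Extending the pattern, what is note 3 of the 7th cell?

The unit is 3 notes. Position-3 pitches of the 3 shown cells: F#4, E4, D#4.
Carrying that down a 2nd forward: C#4 → B3 → A3 → G#3.

G#3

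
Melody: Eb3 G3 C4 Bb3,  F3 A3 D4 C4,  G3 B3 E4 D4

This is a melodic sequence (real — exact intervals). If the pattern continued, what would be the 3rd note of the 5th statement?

With 4-note cells, note 3 of each statement runs C4, D4, E4.
Carrying that up a 2nd forward: F#4 → G#4.

G#4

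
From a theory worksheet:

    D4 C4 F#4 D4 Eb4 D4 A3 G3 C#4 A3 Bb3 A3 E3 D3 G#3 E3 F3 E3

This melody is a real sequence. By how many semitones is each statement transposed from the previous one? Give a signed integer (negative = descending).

-5

With a 6-note motive the entries are D4, A3, E3, each down a 4th from the previous.
D4 to A3 spans -5 semitones.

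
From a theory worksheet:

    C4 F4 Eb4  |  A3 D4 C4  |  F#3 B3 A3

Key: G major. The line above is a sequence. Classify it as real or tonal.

real

Each cell has the same semitone pattern (5, -2) — intervals are preserved exactly.
And F4 lies outside G major, so the sequence is real rather than tonal.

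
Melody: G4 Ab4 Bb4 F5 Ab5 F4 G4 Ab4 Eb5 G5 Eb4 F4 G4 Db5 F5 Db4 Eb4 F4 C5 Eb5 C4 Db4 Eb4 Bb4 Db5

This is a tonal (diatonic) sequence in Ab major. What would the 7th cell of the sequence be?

Ab3 Bb3 C4 G4 Bb4

Unit = 5 notes; the statements start on G4, F4, Eb4, Db4, C4, moving down a 2nd each time.
Continuing the starts: Bb3 → Ab3.
Statement 7 starts on Ab3 and keeps the same diatonic contour: Ab3 Bb3 C4 G4 Bb4.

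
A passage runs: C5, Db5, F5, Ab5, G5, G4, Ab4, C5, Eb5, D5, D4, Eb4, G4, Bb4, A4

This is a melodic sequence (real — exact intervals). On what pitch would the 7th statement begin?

F#2

The 5-note cells begin on C5, G4, D4 — each down a 4th from the last.
Continuing: A3 → E3 → B2 → F#2. Statement 7 starts on F#2.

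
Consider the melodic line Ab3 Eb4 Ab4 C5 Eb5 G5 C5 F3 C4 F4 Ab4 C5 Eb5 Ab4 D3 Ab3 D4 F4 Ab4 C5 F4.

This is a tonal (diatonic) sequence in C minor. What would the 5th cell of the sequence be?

G2 D3 G3 Bb3 D4 F4 Bb3

Unit = 7 notes; the statements start on Ab3, F3, D3, moving down a 3rd each time.
Extending down a 3rd: Bb2 → G2.
So cell 5 is G2 D3 G3 Bb3 D4 F4 Bb3.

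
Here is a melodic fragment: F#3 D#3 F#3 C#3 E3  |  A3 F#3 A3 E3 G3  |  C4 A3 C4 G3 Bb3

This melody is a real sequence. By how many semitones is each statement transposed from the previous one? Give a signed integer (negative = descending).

With a 5-note motive the entries are F#3, A3, C4, each up a 3rd from the previous.
F#3 to A3 spans +3 semitones.

3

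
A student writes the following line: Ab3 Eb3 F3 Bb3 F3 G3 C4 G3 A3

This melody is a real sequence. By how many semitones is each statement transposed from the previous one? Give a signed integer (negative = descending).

2

Taking 3-note groups, the heads are Ab3, Bb3, C4: the pattern moves up a 2nd.
Ab3→Bb3 is 58 − 56 = 2 semitones.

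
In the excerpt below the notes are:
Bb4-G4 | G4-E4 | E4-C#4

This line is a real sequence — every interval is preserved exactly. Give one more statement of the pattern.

Unit = 2 notes; the statements start on Bb4, G4, E4, moving down a 3rd each time.
From C#4 the exact shape gives C#4 A#3.

C#4 A#3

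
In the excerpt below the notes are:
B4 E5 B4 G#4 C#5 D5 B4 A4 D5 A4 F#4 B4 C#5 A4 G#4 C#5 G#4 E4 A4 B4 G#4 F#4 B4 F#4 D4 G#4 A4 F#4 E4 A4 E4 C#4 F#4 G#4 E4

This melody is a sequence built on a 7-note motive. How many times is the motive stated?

5

35 notes in groups of 7 gives 35/7 = 5 statements.
Starts: B4, A4, G#4, F#4, E4 — each down a 2nd.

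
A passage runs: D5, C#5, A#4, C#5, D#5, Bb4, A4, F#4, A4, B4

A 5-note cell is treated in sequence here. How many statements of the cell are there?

10 notes in groups of 5 gives 10/5 = 2 statements.
Starts: D5, Bb4 — each down a 3rd.

2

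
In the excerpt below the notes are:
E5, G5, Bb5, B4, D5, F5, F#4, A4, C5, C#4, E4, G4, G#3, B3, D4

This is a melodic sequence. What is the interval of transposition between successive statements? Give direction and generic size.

down a 4th

The 3-note cells begin on E5, B4, F#4, C#4, G#3 — each down a 4th from the last.
E5 to B4 is down a 4th.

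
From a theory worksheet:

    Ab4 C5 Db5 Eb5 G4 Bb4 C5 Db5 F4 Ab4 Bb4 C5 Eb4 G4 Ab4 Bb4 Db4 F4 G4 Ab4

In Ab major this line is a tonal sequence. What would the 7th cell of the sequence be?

Bb3 Db4 Eb4 F4

With a 4-note motive the entries are Ab4, G4, F4, Eb4, Db4, each down a 2nd from the previous.
Continuing the starts: C4 → Bb3.
So cell 7 is Bb3 Db4 Eb4 F4.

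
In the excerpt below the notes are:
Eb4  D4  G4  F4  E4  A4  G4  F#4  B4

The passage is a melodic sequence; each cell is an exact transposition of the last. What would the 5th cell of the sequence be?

With a 3-note motive the entries are Eb4, F4, G4, each up a 2nd from the previous.
Extending up a 2nd: A4 → B4.
From B4 the exact shape gives B4 A#4 D#5.

B4 A#4 D#5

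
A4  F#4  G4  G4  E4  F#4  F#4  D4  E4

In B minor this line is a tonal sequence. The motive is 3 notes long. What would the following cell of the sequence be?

E4 C#4 D4

The 3-note cells begin on A4, G4, F#4 — each down a 2nd from the last.
Statement 4 starts on E4 and keeps the same diatonic contour: E4 C#4 D4.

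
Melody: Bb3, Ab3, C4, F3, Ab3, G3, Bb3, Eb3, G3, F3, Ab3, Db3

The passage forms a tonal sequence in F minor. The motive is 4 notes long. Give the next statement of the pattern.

Taking 4-note groups, the heads are Bb3, Ab3, G3: the pattern moves down a 2nd.
From F3 the diatonic shape gives F3 Eb3 G3 C3.

F3 Eb3 G3 C3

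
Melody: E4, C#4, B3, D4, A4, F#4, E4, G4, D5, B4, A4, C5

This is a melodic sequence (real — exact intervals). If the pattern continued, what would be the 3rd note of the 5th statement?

Grouping in 4s, the 3rd note of each cell is B3, E4, A4.
Each moves up a 4th. Continuing: D5 → G5.

G5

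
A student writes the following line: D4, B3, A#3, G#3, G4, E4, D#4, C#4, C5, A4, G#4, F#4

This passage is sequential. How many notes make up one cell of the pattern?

12 notes total. Splitting into 3 groups of 4:
D4 B3 A#3 G#3 | G4 E4 D#4 C#4 | C5 A4 G#4 F#4
Each cell is the previous one up a 4th — so the unit is 4 notes.

4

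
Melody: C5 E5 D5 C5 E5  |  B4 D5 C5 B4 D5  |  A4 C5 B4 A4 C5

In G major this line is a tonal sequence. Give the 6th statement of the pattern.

E4 G4 F#4 E4 G4

The 5-note cells begin on C5, B4, A4 — each down a 2nd from the last.
Extending down a 2nd: G4 → F#4 → E4.
From E4 the diatonic shape gives E4 G4 F#4 E4 G4.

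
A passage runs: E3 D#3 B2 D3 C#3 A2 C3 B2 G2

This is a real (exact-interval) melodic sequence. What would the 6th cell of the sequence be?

Gb2 F2 Db2

The 3-note cells begin on E3, D3, C3 — each down a 2nd from the last.
Extending down a 2nd: Bb2 → Ab2 → Gb2.
Statement 6 starts on Gb2 and keeps the same exact contour: Gb2 F2 Db2.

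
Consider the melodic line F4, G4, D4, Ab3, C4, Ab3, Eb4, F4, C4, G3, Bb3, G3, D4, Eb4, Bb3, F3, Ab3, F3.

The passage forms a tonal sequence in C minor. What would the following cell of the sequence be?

With a 6-note motive the entries are F4, Eb4, D4, each down a 2nd from the previous.
From C4 the diatonic shape gives C4 D4 Ab3 Eb3 G3 Eb3.

C4 D4 Ab3 Eb3 G3 Eb3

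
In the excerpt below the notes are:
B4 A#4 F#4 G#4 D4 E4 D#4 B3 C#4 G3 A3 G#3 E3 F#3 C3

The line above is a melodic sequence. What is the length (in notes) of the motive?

5

There are 15 notes; a 5-note unit gives 3 cells:
B4 A#4 F#4 G#4 D4 | E4 D#4 B3 C#4 G3 | A3 G#3 E3 F#3 C3
That's a consistent down a 5th shift per cell, and no other grouping gives one.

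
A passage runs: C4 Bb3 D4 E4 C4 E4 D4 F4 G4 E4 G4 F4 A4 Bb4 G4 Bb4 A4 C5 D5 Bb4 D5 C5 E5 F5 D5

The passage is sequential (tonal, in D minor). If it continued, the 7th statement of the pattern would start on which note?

A5

Unit = 5 notes; the statements start on C4, E4, G4, Bb4, D5, moving up a 3rd each time.
Continuing: F5 → A5. Statement 7 starts on A5.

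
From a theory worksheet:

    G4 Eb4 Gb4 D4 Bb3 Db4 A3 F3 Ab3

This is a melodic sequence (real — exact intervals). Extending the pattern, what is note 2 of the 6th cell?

With 3-note cells, note 2 of each statement runs Eb4, Bb3, F3.
Each moves down a 4th. Continuing: C3 → G2 → D2.

D2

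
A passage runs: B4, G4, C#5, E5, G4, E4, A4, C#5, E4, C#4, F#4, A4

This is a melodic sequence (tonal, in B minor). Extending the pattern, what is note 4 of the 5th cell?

The unit is 4 notes. Position-4 pitches of the 3 shown cells: E5, C#5, A4.
Carrying that down a 3rd forward: F#4 → D4.

D4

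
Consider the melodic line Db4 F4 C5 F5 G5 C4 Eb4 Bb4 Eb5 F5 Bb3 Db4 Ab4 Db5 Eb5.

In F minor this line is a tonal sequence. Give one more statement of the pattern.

With a 5-note motive the entries are Db4, C4, Bb3, each down a 2nd from the previous.
From Ab3 the diatonic shape gives Ab3 C4 G4 C5 Db5.

Ab3 C4 G4 C5 Db5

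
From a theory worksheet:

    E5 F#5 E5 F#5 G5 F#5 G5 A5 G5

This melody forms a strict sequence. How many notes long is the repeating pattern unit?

3

There are 9 notes; a 3-note unit gives 3 cells:
E5 F#5 E5 | F#5 G5 F#5 | G5 A5 G5
Each cell is the previous one up a 2nd — so the unit is 3 notes.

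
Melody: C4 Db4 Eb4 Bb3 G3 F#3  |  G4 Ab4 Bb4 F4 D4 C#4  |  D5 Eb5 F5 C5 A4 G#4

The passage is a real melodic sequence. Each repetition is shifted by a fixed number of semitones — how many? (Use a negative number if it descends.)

7

Unit = 6 notes; the statements start on C4, G4, D5, moving up a 5th each time.
C4→G4 is 67 − 60 = 7 semitones.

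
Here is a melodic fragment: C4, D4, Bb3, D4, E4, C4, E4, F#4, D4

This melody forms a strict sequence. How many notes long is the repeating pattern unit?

There are 9 notes; a 3-note unit gives 3 cells:
C4 D4 Bb3 | D4 E4 C4 | E4 F#4 D4
That's a consistent up a 2nd shift per cell, and no other grouping gives one.

3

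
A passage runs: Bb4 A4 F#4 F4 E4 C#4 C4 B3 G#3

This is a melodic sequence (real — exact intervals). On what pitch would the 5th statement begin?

Unit = 3 notes; the statements start on Bb4, F4, C4, moving down a 4th each time.
Extending the heads down a 4th: G3 → D3.

D3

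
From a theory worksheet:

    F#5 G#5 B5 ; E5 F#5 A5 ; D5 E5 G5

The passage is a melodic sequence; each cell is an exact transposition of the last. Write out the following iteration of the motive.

C5 D5 F5

The 3-note cells begin on F#5, E5, D5 — each down a 2nd from the last.
So cell 4 is C5 D5 F5.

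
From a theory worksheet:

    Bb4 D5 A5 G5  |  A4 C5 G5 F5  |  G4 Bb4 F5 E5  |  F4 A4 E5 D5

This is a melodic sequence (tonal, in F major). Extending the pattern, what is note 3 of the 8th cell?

With 4-note cells, note 3 of each statement runs A5, G5, F5, E5.
Carrying that down a 2nd forward: D5 → C5 → Bb4 → A4.

A4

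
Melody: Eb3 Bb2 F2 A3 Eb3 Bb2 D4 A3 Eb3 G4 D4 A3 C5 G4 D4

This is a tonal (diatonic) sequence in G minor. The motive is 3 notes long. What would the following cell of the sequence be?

Unit = 3 notes; the statements start on Eb3, A3, D4, G4, C5, moving up a 4th each time.
From F5 the diatonic shape gives F5 C5 G4.

F5 C5 G4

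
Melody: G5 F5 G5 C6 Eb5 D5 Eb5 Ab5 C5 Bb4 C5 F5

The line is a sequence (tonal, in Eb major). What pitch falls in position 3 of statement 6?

D4

The unit is 4 notes. Position-3 pitches of the 3 shown cells: G5, Eb5, C5.
Carrying that down a 3rd forward: Ab4 → F4 → D4.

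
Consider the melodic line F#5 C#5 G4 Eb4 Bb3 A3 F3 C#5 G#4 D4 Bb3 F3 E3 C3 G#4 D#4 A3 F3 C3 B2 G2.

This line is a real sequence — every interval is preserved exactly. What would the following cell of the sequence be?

The 7-note cells begin on F#5, C#5, G#4 — each down a 4th from the last.
So cell 4 is D#4 A#3 E3 C3 G2 F#2 D2.

D#4 A#3 E3 C3 G2 F#2 D2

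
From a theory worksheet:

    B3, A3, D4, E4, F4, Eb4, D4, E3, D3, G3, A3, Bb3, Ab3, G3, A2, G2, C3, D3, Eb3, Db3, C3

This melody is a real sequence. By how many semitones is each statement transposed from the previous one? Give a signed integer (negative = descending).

-7

Taking 7-note groups, the heads are B3, E3, A2: the pattern moves down a 5th.
B3 to E3 spans -7 semitones.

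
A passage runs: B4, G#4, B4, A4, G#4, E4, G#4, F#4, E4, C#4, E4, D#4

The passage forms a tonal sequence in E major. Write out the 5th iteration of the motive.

The 4-note cells begin on B4, G#4, E4 — each down a 3rd from the last.
Continuing the starts: C#4 → A3.
So cell 5 is A3 F#3 A3 G#3.

A3 F#3 A3 G#3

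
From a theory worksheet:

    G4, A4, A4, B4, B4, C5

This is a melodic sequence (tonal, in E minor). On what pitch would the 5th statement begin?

The 2-note cells begin on G4, A4, B4 — each up a 2nd from the last.
Extending the heads up a 2nd: C5 → D5.

D5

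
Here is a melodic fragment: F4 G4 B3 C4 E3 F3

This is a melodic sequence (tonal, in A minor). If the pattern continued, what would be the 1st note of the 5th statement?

With 2-note cells, note 1 of each statement runs F4, B3, E3.
Extending down a 5th: A2 → D2.

D2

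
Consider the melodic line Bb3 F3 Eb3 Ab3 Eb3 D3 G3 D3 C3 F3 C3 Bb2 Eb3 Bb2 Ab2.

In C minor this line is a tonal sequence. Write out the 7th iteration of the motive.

Taking 3-note groups, the heads are Bb3, Ab3, G3, F3, Eb3: the pattern moves down a 2nd.
Carrying on: D3 → C3.
So cell 7 is C3 G2 F2.

C3 G2 F2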